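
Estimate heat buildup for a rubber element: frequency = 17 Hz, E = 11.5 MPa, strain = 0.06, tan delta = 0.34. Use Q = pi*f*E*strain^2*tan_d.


Q = pi * f * E * strain^2 * tan_d
= pi * 17 * 11.5 * 0.06^2 * 0.34
= pi * 17 * 11.5 * 0.0036 * 0.34
= 0.7518

Q = 0.7518


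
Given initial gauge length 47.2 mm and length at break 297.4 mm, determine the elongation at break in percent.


Elongation = (Lf - L0) / L0 * 100
= (297.4 - 47.2) / 47.2 * 100
= 250.2 / 47.2 * 100
= 530.1%

530.1%


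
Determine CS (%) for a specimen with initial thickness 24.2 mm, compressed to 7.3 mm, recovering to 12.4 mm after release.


CS = (t0 - recovered) / (t0 - ts) * 100
= (24.2 - 12.4) / (24.2 - 7.3) * 100
= 11.8 / 16.9 * 100
= 69.8%

69.8%


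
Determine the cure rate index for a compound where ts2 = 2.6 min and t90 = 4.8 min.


CRI = 100 / (t90 - ts2)
= 100 / (4.8 - 2.6)
= 100 / 2.2
= 45.45 min^-1

45.45 min^-1


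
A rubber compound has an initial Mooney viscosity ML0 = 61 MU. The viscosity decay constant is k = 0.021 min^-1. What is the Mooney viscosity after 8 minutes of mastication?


ML = ML0 * exp(-k * t)
ML = 61 * exp(-0.021 * 8)
ML = 61 * 0.8454
ML = 51.57 MU

51.57 MU


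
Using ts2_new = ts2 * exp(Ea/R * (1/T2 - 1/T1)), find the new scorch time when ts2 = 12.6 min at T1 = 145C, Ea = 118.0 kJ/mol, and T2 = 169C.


Convert temperatures: T1 = 145 + 273.15 = 418.15 K, T2 = 169 + 273.15 = 442.15 K
ts2_new = 12.6 * exp(118000 / 8.314 * (1/442.15 - 1/418.15))
1/T2 - 1/T1 = -1.2981e-04
ts2_new = 2.0 min

2.0 min


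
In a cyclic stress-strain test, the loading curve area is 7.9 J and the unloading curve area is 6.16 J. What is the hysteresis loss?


Hysteresis loss = loading - unloading
= 7.9 - 6.16
= 1.74 J

1.74 J


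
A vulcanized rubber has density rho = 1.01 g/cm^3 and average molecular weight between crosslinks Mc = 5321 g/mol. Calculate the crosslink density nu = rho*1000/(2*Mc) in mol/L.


nu = rho * 1000 / (2 * Mc)
nu = 1.01 * 1000 / (2 * 5321)
nu = 1010.0 / 10642
nu = 0.0949 mol/L

0.0949 mol/L


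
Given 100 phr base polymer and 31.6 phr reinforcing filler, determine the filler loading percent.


Filler % = filler / (rubber + filler) * 100
= 31.6 / (100 + 31.6) * 100
= 31.6 / 131.6 * 100
= 24.01%

24.01%


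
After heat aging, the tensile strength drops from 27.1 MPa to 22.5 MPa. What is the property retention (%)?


Retention = aged / original * 100
= 22.5 / 27.1 * 100
= 83.0%

83.0%


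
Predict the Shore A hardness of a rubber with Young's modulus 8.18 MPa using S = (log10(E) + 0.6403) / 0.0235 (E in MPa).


log10(E) = 0.0235*S - 0.6403  =>  S = (log10(E) + 0.6403) / 0.0235
log10(8.18) = 0.912753
S = (0.912753 + 0.6403) / 0.0235 = 1.553053 / 0.0235
S = 66.1

Shore A = 66.1


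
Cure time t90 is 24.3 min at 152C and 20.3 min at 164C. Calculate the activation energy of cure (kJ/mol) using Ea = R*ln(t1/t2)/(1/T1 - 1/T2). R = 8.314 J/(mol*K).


T1 = 425.15 K, T2 = 437.15 K
1/T1 - 1/T2 = 6.4567e-05
ln(t1/t2) = ln(24.3/20.3) = 0.1799
Ea = 8.314 * 0.1799 / 6.4567e-05 = 23159.2813 J/mol
Ea = 23.16 kJ/mol

23.16 kJ/mol


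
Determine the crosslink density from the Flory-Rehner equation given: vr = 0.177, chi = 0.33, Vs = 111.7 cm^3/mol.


ln(1 - vr) = ln(1 - 0.177) = -0.1948
Numerator = -((-0.1948) + 0.177 + 0.33 * 0.177^2) = 0.0075
Denominator = 111.7 * (0.177^(1/3) - 0.177/2) = 52.8304
nu = 0.0075 / 52.8304 = 1.4122e-04 mol/cm^3

1.4122e-04 mol/cm^3


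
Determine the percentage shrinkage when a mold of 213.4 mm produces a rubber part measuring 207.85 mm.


Shrinkage = (mold - part) / mold * 100
= (213.4 - 207.85) / 213.4 * 100
= 5.55 / 213.4 * 100
= 2.6%

2.6%


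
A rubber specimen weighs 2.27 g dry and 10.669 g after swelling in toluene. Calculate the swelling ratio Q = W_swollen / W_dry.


Q = W_swollen / W_dry
Q = 10.669 / 2.27
Q = 4.7

Q = 4.7


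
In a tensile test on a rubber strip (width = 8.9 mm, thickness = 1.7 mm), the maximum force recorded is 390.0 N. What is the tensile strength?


Area = width * thickness = 8.9 * 1.7 = 15.13 mm^2
TS = force / area = 390.0 / 15.13 = 25.78 MPa

25.78 MPa


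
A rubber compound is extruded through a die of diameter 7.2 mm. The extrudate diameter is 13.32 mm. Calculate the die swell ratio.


Die swell ratio = D_extrudate / D_die
= 13.32 / 7.2
= 1.85

Die swell = 1.85


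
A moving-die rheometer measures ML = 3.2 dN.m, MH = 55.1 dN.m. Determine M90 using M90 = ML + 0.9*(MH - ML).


M90 = ML + 0.9 * (MH - ML)
M90 = 3.2 + 0.9 * (55.1 - 3.2)
M90 = 3.2 + 0.9 * 51.9
M90 = 49.91 dN.m

49.91 dN.m


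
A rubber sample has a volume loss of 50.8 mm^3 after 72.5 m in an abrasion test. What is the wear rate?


Rate = volume_loss / distance
= 50.8 / 72.5
= 0.701 mm^3/m

0.701 mm^3/m


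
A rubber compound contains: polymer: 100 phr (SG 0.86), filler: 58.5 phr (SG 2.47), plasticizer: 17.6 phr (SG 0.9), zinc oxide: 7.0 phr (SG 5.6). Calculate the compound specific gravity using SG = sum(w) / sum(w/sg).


Sum of weights = 183.1
Volume contributions:
  polymer: 100/0.86 = 116.2791
  filler: 58.5/2.47 = 23.6842
  plasticizer: 17.6/0.9 = 19.5556
  zinc oxide: 7.0/5.6 = 1.2500
Sum of volumes = 160.7688
SG = 183.1 / 160.7688 = 1.139

SG = 1.139


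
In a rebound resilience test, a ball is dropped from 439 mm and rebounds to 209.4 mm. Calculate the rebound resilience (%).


Resilience = h_rebound / h_drop * 100
= 209.4 / 439 * 100
= 47.7%

47.7%


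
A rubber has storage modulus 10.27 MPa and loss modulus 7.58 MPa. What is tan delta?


tan delta = E'' / E'
= 7.58 / 10.27
= 0.7381

tan delta = 0.7381


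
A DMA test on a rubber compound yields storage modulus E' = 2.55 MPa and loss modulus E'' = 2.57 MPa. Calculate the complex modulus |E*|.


|E*| = sqrt(E'^2 + E''^2)
= sqrt(2.55^2 + 2.57^2)
= sqrt(6.5025 + 6.6049)
= 3.62 MPa

3.62 MPa


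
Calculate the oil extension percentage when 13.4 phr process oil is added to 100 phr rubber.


Oil % = oil / (100 + oil) * 100
= 13.4 / (100 + 13.4) * 100
= 13.4 / 113.4 * 100
= 11.82%

11.82%


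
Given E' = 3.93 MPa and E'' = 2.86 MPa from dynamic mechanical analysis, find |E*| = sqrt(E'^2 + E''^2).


|E*| = sqrt(E'^2 + E''^2)
= sqrt(3.93^2 + 2.86^2)
= sqrt(15.4449 + 8.1796)
= 4.861 MPa

4.861 MPa


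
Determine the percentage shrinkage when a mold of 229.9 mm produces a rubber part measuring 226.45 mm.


Shrinkage = (mold - part) / mold * 100
= (229.9 - 226.45) / 229.9 * 100
= 3.45 / 229.9 * 100
= 1.5%

1.5%


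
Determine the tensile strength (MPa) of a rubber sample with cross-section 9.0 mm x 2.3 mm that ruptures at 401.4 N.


Area = width * thickness = 9.0 * 2.3 = 20.7 mm^2
TS = force / area = 401.4 / 20.7 = 19.39 MPa

19.39 MPa


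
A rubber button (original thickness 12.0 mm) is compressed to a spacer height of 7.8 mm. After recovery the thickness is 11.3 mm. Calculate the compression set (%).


CS = (t0 - recovered) / (t0 - ts) * 100
= (12.0 - 11.3) / (12.0 - 7.8) * 100
= 0.7 / 4.2 * 100
= 16.7%

16.7%


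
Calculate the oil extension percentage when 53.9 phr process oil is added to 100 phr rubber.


Oil % = oil / (100 + oil) * 100
= 53.9 / (100 + 53.9) * 100
= 53.9 / 153.9 * 100
= 35.02%

35.02%


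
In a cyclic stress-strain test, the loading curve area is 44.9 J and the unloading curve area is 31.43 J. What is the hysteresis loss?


Hysteresis loss = loading - unloading
= 44.9 - 31.43
= 13.47 J

13.47 J


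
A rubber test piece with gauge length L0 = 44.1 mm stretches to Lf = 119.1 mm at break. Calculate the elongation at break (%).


Elongation = (Lf - L0) / L0 * 100
= (119.1 - 44.1) / 44.1 * 100
= 75.0 / 44.1 * 100
= 170.1%

170.1%


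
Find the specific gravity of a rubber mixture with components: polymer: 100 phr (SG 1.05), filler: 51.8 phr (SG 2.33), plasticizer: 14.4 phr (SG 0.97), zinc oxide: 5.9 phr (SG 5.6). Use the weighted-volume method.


Sum of weights = 172.1
Volume contributions:
  polymer: 100/1.05 = 95.2381
  filler: 51.8/2.33 = 22.2318
  plasticizer: 14.4/0.97 = 14.8454
  zinc oxide: 5.9/5.6 = 1.0536
Sum of volumes = 133.3688
SG = 172.1 / 133.3688 = 1.29

SG = 1.29


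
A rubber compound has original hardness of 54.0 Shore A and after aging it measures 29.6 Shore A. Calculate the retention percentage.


Retention = aged / original * 100
= 29.6 / 54.0 * 100
= 54.8%

54.8%


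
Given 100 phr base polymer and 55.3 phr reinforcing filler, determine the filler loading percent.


Filler % = filler / (rubber + filler) * 100
= 55.3 / (100 + 55.3) * 100
= 55.3 / 155.3 * 100
= 35.61%

35.61%


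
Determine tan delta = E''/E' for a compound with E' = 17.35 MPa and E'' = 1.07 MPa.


tan delta = E'' / E'
= 1.07 / 17.35
= 0.0617

tan delta = 0.0617


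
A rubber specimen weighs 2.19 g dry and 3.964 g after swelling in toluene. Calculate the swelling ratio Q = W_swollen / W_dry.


Q = W_swollen / W_dry
Q = 3.964 / 2.19
Q = 1.81

Q = 1.81


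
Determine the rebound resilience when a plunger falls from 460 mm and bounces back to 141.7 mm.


Resilience = h_rebound / h_drop * 100
= 141.7 / 460 * 100
= 30.8%

30.8%


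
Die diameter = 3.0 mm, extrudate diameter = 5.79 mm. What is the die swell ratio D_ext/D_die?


Die swell ratio = D_extrudate / D_die
= 5.79 / 3.0
= 1.93

Die swell = 1.93


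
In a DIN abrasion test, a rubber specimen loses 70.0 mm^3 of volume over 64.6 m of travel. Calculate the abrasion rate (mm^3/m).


Rate = volume_loss / distance
= 70.0 / 64.6
= 1.084 mm^3/m

1.084 mm^3/m


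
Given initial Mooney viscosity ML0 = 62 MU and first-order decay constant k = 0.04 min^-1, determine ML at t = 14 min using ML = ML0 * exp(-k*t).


ML = ML0 * exp(-k * t)
ML = 62 * exp(-0.04 * 14)
ML = 62 * 0.5712
ML = 35.41 MU

35.41 MU


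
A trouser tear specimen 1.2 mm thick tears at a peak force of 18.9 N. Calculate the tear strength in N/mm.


Tear strength = force / thickness
= 18.9 / 1.2
= 15.75 N/mm

15.75 N/mm


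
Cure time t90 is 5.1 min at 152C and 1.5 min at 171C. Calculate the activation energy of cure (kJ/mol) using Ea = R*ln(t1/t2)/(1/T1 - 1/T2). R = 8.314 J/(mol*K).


T1 = 425.15 K, T2 = 444.15 K
1/T1 - 1/T2 = 1.0062e-04
ln(t1/t2) = ln(5.1/1.5) = 1.2238
Ea = 8.314 * 1.2238 / 1.0062e-04 = 101118.3558 J/mol
Ea = 101.12 kJ/mol

101.12 kJ/mol


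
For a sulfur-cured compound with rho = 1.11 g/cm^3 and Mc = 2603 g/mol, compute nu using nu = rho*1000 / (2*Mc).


nu = rho * 1000 / (2 * Mc)
nu = 1.11 * 1000 / (2 * 2603)
nu = 1110.0 / 5206
nu = 0.2132 mol/L

0.2132 mol/L


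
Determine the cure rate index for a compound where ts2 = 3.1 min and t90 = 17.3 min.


CRI = 100 / (t90 - ts2)
= 100 / (17.3 - 3.1)
= 100 / 14.2
= 7.04 min^-1

7.04 min^-1


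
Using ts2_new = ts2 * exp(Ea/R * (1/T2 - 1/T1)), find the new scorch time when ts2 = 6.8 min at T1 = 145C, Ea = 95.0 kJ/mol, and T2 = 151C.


Convert temperatures: T1 = 145 + 273.15 = 418.15 K, T2 = 151 + 273.15 = 424.15 K
ts2_new = 6.8 * exp(95000 / 8.314 * (1/424.15 - 1/418.15))
1/T2 - 1/T1 = -3.3830e-05
ts2_new = 4.62 min

4.62 min


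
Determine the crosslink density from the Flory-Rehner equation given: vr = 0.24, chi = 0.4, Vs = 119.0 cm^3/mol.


ln(1 - vr) = ln(1 - 0.24) = -0.2744
Numerator = -((-0.2744) + 0.24 + 0.4 * 0.24^2) = 0.0114
Denominator = 119.0 * (0.24^(1/3) - 0.24/2) = 59.6721
nu = 0.0114 / 59.6721 = 1.9099e-04 mol/cm^3

1.9099e-04 mol/cm^3


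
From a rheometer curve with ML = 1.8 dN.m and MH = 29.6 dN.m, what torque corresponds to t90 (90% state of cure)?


M90 = ML + 0.9 * (MH - ML)
M90 = 1.8 + 0.9 * (29.6 - 1.8)
M90 = 1.8 + 0.9 * 27.8
M90 = 26.82 dN.m

26.82 dN.m


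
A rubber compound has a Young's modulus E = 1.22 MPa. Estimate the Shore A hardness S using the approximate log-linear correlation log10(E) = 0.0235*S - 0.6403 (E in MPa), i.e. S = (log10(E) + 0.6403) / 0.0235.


log10(E) = 0.0235*S - 0.6403  =>  S = (log10(E) + 0.6403) / 0.0235
log10(1.22) = 0.086360
S = (0.086360 + 0.6403) / 0.0235 = 0.726660 / 0.0235
S = 30.9

Shore A = 30.9


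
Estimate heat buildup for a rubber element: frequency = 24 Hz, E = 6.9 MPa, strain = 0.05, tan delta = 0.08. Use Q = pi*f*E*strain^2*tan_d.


Q = pi * f * E * strain^2 * tan_d
= pi * 24 * 6.9 * 0.05^2 * 0.08
= pi * 24 * 6.9 * 0.0025 * 0.08
= 0.1040

Q = 0.1040


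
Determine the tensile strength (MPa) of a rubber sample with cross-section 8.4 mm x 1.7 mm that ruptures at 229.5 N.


Area = width * thickness = 8.4 * 1.7 = 14.28 mm^2
TS = force / area = 229.5 / 14.28 = 16.07 MPa

16.07 MPa


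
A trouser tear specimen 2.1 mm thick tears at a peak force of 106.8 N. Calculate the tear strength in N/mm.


Tear strength = force / thickness
= 106.8 / 2.1
= 50.86 N/mm

50.86 N/mm


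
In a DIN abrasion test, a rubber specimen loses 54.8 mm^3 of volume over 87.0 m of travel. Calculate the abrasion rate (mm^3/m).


Rate = volume_loss / distance
= 54.8 / 87.0
= 0.63 mm^3/m

0.63 mm^3/m


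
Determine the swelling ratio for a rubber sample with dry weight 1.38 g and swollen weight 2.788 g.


Q = W_swollen / W_dry
Q = 2.788 / 1.38
Q = 2.02

Q = 2.02


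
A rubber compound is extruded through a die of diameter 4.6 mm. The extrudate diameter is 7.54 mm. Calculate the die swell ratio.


Die swell ratio = D_extrudate / D_die
= 7.54 / 4.6
= 1.639

Die swell = 1.639


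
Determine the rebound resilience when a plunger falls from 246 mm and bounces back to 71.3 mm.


Resilience = h_rebound / h_drop * 100
= 71.3 / 246 * 100
= 29.0%

29.0%


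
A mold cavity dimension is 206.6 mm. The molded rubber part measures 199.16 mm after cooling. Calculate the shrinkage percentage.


Shrinkage = (mold - part) / mold * 100
= (206.6 - 199.16) / 206.6 * 100
= 7.44 / 206.6 * 100
= 3.6%

3.6%


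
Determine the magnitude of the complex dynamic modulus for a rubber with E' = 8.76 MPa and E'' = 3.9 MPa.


|E*| = sqrt(E'^2 + E''^2)
= sqrt(8.76^2 + 3.9^2)
= sqrt(76.7376 + 15.2100)
= 9.589 MPa

9.589 MPa


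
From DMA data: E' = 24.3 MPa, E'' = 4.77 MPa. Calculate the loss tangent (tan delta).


tan delta = E'' / E'
= 4.77 / 24.3
= 0.1963

tan delta = 0.1963


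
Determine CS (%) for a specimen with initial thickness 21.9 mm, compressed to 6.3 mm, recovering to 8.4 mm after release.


CS = (t0 - recovered) / (t0 - ts) * 100
= (21.9 - 8.4) / (21.9 - 6.3) * 100
= 13.5 / 15.6 * 100
= 86.5%

86.5%


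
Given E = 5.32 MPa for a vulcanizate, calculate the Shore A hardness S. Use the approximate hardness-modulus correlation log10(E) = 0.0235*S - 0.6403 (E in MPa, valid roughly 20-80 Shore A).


log10(E) = 0.0235*S - 0.6403  =>  S = (log10(E) + 0.6403) / 0.0235
log10(5.32) = 0.725912
S = (0.725912 + 0.6403) / 0.0235 = 1.366212 / 0.0235
S = 58.1

Shore A = 58.1


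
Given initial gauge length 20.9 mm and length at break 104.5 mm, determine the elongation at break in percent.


Elongation = (Lf - L0) / L0 * 100
= (104.5 - 20.9) / 20.9 * 100
= 83.6 / 20.9 * 100
= 400.0%

400.0%


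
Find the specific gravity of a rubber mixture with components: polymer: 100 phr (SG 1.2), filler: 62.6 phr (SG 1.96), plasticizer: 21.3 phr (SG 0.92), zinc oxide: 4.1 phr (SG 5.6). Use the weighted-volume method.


Sum of weights = 188.0
Volume contributions:
  polymer: 100/1.2 = 83.3333
  filler: 62.6/1.96 = 31.9388
  plasticizer: 21.3/0.92 = 23.1522
  zinc oxide: 4.1/5.6 = 0.7321
Sum of volumes = 139.1564
SG = 188.0 / 139.1564 = 1.351

SG = 1.351


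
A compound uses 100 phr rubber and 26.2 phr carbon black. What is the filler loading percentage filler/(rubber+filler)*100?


Filler % = filler / (rubber + filler) * 100
= 26.2 / (100 + 26.2) * 100
= 26.2 / 126.2 * 100
= 20.76%

20.76%


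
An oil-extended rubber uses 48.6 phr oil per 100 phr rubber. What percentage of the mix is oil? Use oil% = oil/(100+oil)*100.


Oil % = oil / (100 + oil) * 100
= 48.6 / (100 + 48.6) * 100
= 48.6 / 148.6 * 100
= 32.71%

32.71%


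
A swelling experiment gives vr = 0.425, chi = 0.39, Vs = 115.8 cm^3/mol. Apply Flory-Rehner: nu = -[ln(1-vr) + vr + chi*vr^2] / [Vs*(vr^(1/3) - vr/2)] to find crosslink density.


ln(1 - vr) = ln(1 - 0.425) = -0.5534
Numerator = -((-0.5534) + 0.425 + 0.39 * 0.425^2) = 0.0579
Denominator = 115.8 * (0.425^(1/3) - 0.425/2) = 62.4564
nu = 0.0579 / 62.4564 = 9.2771e-04 mol/cm^3

9.2771e-04 mol/cm^3


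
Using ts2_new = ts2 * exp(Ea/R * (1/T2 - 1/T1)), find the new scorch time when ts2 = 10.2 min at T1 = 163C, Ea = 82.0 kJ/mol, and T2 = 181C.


Convert temperatures: T1 = 163 + 273.15 = 436.15 K, T2 = 181 + 273.15 = 454.15 K
ts2_new = 10.2 * exp(82000 / 8.314 * (1/454.15 - 1/436.15))
1/T2 - 1/T1 = -9.0874e-05
ts2_new = 4.16 min

4.16 min


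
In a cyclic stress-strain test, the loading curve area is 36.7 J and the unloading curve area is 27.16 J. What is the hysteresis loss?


Hysteresis loss = loading - unloading
= 36.7 - 27.16
= 9.54 J

9.54 J


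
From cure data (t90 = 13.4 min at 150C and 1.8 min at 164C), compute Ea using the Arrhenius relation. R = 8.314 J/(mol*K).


T1 = 423.15 K, T2 = 437.15 K
1/T1 - 1/T2 = 7.5684e-05
ln(t1/t2) = ln(13.4/1.8) = 2.0075
Ea = 8.314 * 2.0075 / 7.5684e-05 = 220523.7925 J/mol
Ea = 220.52 kJ/mol

220.52 kJ/mol


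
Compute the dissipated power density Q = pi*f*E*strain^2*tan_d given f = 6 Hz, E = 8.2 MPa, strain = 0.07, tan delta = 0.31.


Q = pi * f * E * strain^2 * tan_d
= pi * 6 * 8.2 * 0.07^2 * 0.31
= pi * 6 * 8.2 * 0.0049 * 0.31
= 0.2348

Q = 0.2348


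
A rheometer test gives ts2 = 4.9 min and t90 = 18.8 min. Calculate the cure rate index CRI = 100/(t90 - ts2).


CRI = 100 / (t90 - ts2)
= 100 / (18.8 - 4.9)
= 100 / 13.9
= 7.19 min^-1

7.19 min^-1


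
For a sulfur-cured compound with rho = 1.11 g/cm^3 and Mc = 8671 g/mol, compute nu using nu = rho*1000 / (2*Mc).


nu = rho * 1000 / (2 * Mc)
nu = 1.11 * 1000 / (2 * 8671)
nu = 1110.0 / 17342
nu = 0.0640 mol/L

0.0640 mol/L


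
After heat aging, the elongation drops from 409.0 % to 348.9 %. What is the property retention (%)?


Retention = aged / original * 100
= 348.9 / 409.0 * 100
= 85.3%

85.3%


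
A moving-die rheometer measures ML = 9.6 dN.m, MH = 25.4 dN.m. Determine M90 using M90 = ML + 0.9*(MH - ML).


M90 = ML + 0.9 * (MH - ML)
M90 = 9.6 + 0.9 * (25.4 - 9.6)
M90 = 9.6 + 0.9 * 15.8
M90 = 23.82 dN.m

23.82 dN.m


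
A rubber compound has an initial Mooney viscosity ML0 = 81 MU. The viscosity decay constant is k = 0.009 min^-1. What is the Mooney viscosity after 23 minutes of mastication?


ML = ML0 * exp(-k * t)
ML = 81 * exp(-0.009 * 23)
ML = 81 * 0.8130
ML = 65.85 MU

65.85 MU


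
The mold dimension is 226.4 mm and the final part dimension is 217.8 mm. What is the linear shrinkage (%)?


Shrinkage = (mold - part) / mold * 100
= (226.4 - 217.8) / 226.4 * 100
= 8.6 / 226.4 * 100
= 3.8%

3.8%


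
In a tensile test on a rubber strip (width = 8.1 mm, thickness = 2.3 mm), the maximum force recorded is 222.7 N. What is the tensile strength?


Area = width * thickness = 8.1 * 2.3 = 18.63 mm^2
TS = force / area = 222.7 / 18.63 = 11.95 MPa

11.95 MPa


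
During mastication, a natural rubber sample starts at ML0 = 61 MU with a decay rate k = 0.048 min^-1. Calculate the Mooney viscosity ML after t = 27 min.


ML = ML0 * exp(-k * t)
ML = 61 * exp(-0.048 * 27)
ML = 61 * 0.2736
ML = 16.69 MU

16.69 MU


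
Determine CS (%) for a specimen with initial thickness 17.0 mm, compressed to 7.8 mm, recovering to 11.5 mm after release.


CS = (t0 - recovered) / (t0 - ts) * 100
= (17.0 - 11.5) / (17.0 - 7.8) * 100
= 5.5 / 9.2 * 100
= 59.8%

59.8%


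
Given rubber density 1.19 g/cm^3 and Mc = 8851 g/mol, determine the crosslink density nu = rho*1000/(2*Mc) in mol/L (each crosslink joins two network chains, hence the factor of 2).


nu = rho * 1000 / (2 * Mc)
nu = 1.19 * 1000 / (2 * 8851)
nu = 1190.0 / 17702
nu = 0.0672 mol/L

0.0672 mol/L


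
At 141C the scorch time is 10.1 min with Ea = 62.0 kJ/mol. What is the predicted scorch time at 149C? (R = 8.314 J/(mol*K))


Convert temperatures: T1 = 141 + 273.15 = 414.15 K, T2 = 149 + 273.15 = 422.15 K
ts2_new = 10.1 * exp(62000 / 8.314 * (1/422.15 - 1/414.15))
1/T2 - 1/T1 = -4.5758e-05
ts2_new = 7.18 min

7.18 min


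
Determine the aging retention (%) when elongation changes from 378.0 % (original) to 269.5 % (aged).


Retention = aged / original * 100
= 269.5 / 378.0 * 100
= 71.3%

71.3%


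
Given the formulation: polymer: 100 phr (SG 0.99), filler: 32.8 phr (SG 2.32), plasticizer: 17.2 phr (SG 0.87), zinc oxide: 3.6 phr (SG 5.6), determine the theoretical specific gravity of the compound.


Sum of weights = 153.6
Volume contributions:
  polymer: 100/0.99 = 101.0101
  filler: 32.8/2.32 = 14.1379
  plasticizer: 17.2/0.87 = 19.7701
  zinc oxide: 3.6/5.6 = 0.6429
Sum of volumes = 135.5610
SG = 153.6 / 135.5610 = 1.133

SG = 1.133


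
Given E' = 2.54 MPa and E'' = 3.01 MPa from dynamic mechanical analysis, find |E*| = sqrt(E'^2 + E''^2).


|E*| = sqrt(E'^2 + E''^2)
= sqrt(2.54^2 + 3.01^2)
= sqrt(6.4516 + 9.0601)
= 3.938 MPa

3.938 MPa


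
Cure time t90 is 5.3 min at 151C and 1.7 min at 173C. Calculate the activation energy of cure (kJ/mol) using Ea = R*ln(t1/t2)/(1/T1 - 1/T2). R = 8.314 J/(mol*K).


T1 = 424.15 K, T2 = 446.15 K
1/T1 - 1/T2 = 1.1626e-04
ln(t1/t2) = ln(5.3/1.7) = 1.1371
Ea = 8.314 * 1.1371 / 1.1626e-04 = 81316.4073 J/mol
Ea = 81.32 kJ/mol

81.32 kJ/mol


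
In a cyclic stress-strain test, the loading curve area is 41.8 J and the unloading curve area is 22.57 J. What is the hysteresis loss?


Hysteresis loss = loading - unloading
= 41.8 - 22.57
= 19.23 J

19.23 J


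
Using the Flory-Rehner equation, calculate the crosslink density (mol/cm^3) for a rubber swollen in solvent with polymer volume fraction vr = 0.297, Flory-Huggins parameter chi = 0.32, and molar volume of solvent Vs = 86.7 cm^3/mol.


ln(1 - vr) = ln(1 - 0.297) = -0.3524
Numerator = -((-0.3524) + 0.297 + 0.32 * 0.297^2) = 0.0272
Denominator = 86.7 * (0.297^(1/3) - 0.297/2) = 44.9708
nu = 0.0272 / 44.9708 = 6.0420e-04 mol/cm^3

6.0420e-04 mol/cm^3


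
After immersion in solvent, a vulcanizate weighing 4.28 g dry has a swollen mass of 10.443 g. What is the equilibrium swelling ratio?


Q = W_swollen / W_dry
Q = 10.443 / 4.28
Q = 2.44

Q = 2.44


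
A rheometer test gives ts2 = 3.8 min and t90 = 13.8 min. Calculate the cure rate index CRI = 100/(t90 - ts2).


CRI = 100 / (t90 - ts2)
= 100 / (13.8 - 3.8)
= 100 / 10.0
= 10.0 min^-1

10.0 min^-1


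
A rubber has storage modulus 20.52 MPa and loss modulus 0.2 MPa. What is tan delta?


tan delta = E'' / E'
= 0.2 / 20.52
= 0.0097

tan delta = 0.0097


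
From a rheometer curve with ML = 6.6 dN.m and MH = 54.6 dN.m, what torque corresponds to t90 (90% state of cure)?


M90 = ML + 0.9 * (MH - ML)
M90 = 6.6 + 0.9 * (54.6 - 6.6)
M90 = 6.6 + 0.9 * 48.0
M90 = 49.8 dN.m

49.8 dN.m


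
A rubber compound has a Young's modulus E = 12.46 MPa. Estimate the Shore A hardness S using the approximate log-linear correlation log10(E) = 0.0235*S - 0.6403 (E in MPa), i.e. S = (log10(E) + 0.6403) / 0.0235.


log10(E) = 0.0235*S - 0.6403  =>  S = (log10(E) + 0.6403) / 0.0235
log10(12.46) = 1.095518
S = (1.095518 + 0.6403) / 0.0235 = 1.735818 / 0.0235
S = 73.9

Shore A = 73.9


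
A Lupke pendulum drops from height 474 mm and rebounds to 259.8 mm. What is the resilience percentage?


Resilience = h_rebound / h_drop * 100
= 259.8 / 474 * 100
= 54.8%

54.8%


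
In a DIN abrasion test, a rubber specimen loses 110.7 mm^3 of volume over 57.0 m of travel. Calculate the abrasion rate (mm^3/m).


Rate = volume_loss / distance
= 110.7 / 57.0
= 1.942 mm^3/m

1.942 mm^3/m


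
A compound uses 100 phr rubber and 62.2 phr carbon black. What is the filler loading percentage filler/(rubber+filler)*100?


Filler % = filler / (rubber + filler) * 100
= 62.2 / (100 + 62.2) * 100
= 62.2 / 162.2 * 100
= 38.35%

38.35%


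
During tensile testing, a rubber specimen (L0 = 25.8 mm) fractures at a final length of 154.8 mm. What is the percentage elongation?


Elongation = (Lf - L0) / L0 * 100
= (154.8 - 25.8) / 25.8 * 100
= 129.0 / 25.8 * 100
= 500.0%

500.0%


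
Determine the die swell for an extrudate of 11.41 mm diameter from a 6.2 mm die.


Die swell ratio = D_extrudate / D_die
= 11.41 / 6.2
= 1.84

Die swell = 1.84


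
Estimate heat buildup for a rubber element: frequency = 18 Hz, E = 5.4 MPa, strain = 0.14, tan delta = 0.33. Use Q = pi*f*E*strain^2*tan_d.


Q = pi * f * E * strain^2 * tan_d
= pi * 18 * 5.4 * 0.14^2 * 0.33
= pi * 18 * 5.4 * 0.0196 * 0.33
= 1.9751

Q = 1.9751


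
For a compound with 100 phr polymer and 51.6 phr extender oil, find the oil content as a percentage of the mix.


Oil % = oil / (100 + oil) * 100
= 51.6 / (100 + 51.6) * 100
= 51.6 / 151.6 * 100
= 34.04%

34.04%


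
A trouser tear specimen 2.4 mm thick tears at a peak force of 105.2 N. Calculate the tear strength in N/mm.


Tear strength = force / thickness
= 105.2 / 2.4
= 43.83 N/mm

43.83 N/mm


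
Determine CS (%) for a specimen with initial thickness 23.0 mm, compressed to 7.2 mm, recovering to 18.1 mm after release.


CS = (t0 - recovered) / (t0 - ts) * 100
= (23.0 - 18.1) / (23.0 - 7.2) * 100
= 4.9 / 15.8 * 100
= 31.0%

31.0%


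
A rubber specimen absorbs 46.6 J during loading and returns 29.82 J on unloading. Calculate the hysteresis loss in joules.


Hysteresis loss = loading - unloading
= 46.6 - 29.82
= 16.78 J

16.78 J


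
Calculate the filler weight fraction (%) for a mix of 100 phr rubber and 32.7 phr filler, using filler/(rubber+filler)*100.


Filler % = filler / (rubber + filler) * 100
= 32.7 / (100 + 32.7) * 100
= 32.7 / 132.7 * 100
= 24.64%

24.64%


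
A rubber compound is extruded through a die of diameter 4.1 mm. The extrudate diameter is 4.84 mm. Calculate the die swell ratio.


Die swell ratio = D_extrudate / D_die
= 4.84 / 4.1
= 1.18

Die swell = 1.18


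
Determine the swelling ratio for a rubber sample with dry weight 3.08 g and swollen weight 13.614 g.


Q = W_swollen / W_dry
Q = 13.614 / 3.08
Q = 4.42

Q = 4.42


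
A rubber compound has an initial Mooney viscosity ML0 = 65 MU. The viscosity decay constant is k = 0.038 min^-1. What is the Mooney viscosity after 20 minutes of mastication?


ML = ML0 * exp(-k * t)
ML = 65 * exp(-0.038 * 20)
ML = 65 * 0.4677
ML = 30.4 MU

30.4 MU


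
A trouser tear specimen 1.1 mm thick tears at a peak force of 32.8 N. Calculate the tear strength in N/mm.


Tear strength = force / thickness
= 32.8 / 1.1
= 29.82 N/mm

29.82 N/mm


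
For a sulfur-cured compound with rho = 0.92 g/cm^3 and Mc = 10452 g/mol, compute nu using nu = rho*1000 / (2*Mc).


nu = rho * 1000 / (2 * Mc)
nu = 0.92 * 1000 / (2 * 10452)
nu = 920.0 / 20904
nu = 0.0440 mol/L

0.0440 mol/L


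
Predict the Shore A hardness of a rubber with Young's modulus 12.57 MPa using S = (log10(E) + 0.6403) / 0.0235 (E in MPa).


log10(E) = 0.0235*S - 0.6403  =>  S = (log10(E) + 0.6403) / 0.0235
log10(12.57) = 1.099335
S = (1.099335 + 0.6403) / 0.0235 = 1.739635 / 0.0235
S = 74.0

Shore A = 74.0


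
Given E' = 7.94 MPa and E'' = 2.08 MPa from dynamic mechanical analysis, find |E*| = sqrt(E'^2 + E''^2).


|E*| = sqrt(E'^2 + E''^2)
= sqrt(7.94^2 + 2.08^2)
= sqrt(63.0436 + 4.3264)
= 8.208 MPa

8.208 MPa


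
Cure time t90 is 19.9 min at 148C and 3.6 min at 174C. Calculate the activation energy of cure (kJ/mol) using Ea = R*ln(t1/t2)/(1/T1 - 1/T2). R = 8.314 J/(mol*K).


T1 = 421.15 K, T2 = 447.15 K
1/T1 - 1/T2 = 1.3806e-04
ln(t1/t2) = ln(19.9/3.6) = 1.7098
Ea = 8.314 * 1.7098 / 1.3806e-04 = 102959.9778 J/mol
Ea = 102.96 kJ/mol

102.96 kJ/mol


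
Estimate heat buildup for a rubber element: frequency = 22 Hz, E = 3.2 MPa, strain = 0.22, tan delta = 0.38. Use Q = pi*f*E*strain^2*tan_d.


Q = pi * f * E * strain^2 * tan_d
= pi * 22 * 3.2 * 0.22^2 * 0.38
= pi * 22 * 3.2 * 0.0484 * 0.38
= 4.0677

Q = 4.0677


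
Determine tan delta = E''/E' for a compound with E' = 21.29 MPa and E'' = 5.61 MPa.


tan delta = E'' / E'
= 5.61 / 21.29
= 0.2635

tan delta = 0.2635


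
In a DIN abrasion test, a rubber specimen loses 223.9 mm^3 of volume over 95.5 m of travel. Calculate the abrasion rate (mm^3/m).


Rate = volume_loss / distance
= 223.9 / 95.5
= 2.345 mm^3/m

2.345 mm^3/m


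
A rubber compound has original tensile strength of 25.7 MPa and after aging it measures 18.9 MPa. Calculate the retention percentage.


Retention = aged / original * 100
= 18.9 / 25.7 * 100
= 73.5%

73.5%


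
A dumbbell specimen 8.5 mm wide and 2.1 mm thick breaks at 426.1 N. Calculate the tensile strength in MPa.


Area = width * thickness = 8.5 * 2.1 = 17.85 mm^2
TS = force / area = 426.1 / 17.85 = 23.87 MPa

23.87 MPa


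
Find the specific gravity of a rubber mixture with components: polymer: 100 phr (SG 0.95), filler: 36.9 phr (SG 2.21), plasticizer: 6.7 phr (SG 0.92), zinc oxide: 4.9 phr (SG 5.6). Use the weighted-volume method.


Sum of weights = 148.5
Volume contributions:
  polymer: 100/0.95 = 105.2632
  filler: 36.9/2.21 = 16.6968
  plasticizer: 6.7/0.92 = 7.2826
  zinc oxide: 4.9/5.6 = 0.8750
Sum of volumes = 130.1176
SG = 148.5 / 130.1176 = 1.141

SG = 1.141


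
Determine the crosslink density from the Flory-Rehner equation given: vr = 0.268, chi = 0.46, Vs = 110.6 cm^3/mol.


ln(1 - vr) = ln(1 - 0.268) = -0.3120
Numerator = -((-0.3120) + 0.268 + 0.46 * 0.268^2) = 0.0109
Denominator = 110.6 * (0.268^(1/3) - 0.268/2) = 56.4868
nu = 0.0109 / 56.4868 = 1.9360e-04 mol/cm^3

1.9360e-04 mol/cm^3


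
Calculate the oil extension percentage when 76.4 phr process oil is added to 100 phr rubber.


Oil % = oil / (100 + oil) * 100
= 76.4 / (100 + 76.4) * 100
= 76.4 / 176.4 * 100
= 43.31%

43.31%


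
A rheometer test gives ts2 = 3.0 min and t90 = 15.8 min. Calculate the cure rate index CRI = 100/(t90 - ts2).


CRI = 100 / (t90 - ts2)
= 100 / (15.8 - 3.0)
= 100 / 12.8
= 7.81 min^-1

7.81 min^-1


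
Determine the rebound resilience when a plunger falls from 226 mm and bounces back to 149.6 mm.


Resilience = h_rebound / h_drop * 100
= 149.6 / 226 * 100
= 66.2%

66.2%


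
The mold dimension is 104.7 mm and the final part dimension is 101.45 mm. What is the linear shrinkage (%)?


Shrinkage = (mold - part) / mold * 100
= (104.7 - 101.45) / 104.7 * 100
= 3.25 / 104.7 * 100
= 3.1%

3.1%


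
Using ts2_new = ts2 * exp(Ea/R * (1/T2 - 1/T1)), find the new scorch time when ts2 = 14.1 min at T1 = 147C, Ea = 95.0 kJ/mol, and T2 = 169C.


Convert temperatures: T1 = 147 + 273.15 = 420.15 K, T2 = 169 + 273.15 = 442.15 K
ts2_new = 14.1 * exp(95000 / 8.314 * (1/442.15 - 1/420.15))
1/T2 - 1/T1 = -1.1843e-04
ts2_new = 3.64 min

3.64 min


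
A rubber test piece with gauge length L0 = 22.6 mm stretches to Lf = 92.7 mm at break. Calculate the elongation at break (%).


Elongation = (Lf - L0) / L0 * 100
= (92.7 - 22.6) / 22.6 * 100
= 70.1 / 22.6 * 100
= 310.2%

310.2%


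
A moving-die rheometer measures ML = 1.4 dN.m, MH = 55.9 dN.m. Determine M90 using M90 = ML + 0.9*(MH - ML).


M90 = ML + 0.9 * (MH - ML)
M90 = 1.4 + 0.9 * (55.9 - 1.4)
M90 = 1.4 + 0.9 * 54.5
M90 = 50.45 dN.m

50.45 dN.m


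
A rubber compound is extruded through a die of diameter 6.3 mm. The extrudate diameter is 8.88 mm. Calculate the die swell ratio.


Die swell ratio = D_extrudate / D_die
= 8.88 / 6.3
= 1.41

Die swell = 1.41


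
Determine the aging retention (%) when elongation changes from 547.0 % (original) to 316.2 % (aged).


Retention = aged / original * 100
= 316.2 / 547.0 * 100
= 57.8%

57.8%


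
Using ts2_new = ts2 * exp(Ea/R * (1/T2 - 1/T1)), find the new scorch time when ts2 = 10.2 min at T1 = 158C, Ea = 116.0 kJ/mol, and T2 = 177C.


Convert temperatures: T1 = 158 + 273.15 = 431.15 K, T2 = 177 + 273.15 = 450.15 K
ts2_new = 10.2 * exp(116000 / 8.314 * (1/450.15 - 1/431.15))
1/T2 - 1/T1 = -9.7897e-05
ts2_new = 2.6 min

2.6 min


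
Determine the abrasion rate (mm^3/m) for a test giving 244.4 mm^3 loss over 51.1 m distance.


Rate = volume_loss / distance
= 244.4 / 51.1
= 4.783 mm^3/m

4.783 mm^3/m


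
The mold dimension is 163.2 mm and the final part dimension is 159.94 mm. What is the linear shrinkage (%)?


Shrinkage = (mold - part) / mold * 100
= (163.2 - 159.94) / 163.2 * 100
= 3.26 / 163.2 * 100
= 2.0%

2.0%


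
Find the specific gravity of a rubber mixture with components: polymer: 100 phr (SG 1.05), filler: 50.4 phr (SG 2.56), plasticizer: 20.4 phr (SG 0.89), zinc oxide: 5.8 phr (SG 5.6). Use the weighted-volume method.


Sum of weights = 176.6
Volume contributions:
  polymer: 100/1.05 = 95.2381
  filler: 50.4/2.56 = 19.6875
  plasticizer: 20.4/0.89 = 22.9213
  zinc oxide: 5.8/5.6 = 1.0357
Sum of volumes = 138.8827
SG = 176.6 / 138.8827 = 1.272

SG = 1.272


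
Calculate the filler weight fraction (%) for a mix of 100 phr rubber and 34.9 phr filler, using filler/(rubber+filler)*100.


Filler % = filler / (rubber + filler) * 100
= 34.9 / (100 + 34.9) * 100
= 34.9 / 134.9 * 100
= 25.87%

25.87%


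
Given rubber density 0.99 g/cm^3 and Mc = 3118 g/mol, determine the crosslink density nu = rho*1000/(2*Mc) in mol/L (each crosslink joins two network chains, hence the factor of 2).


nu = rho * 1000 / (2 * Mc)
nu = 0.99 * 1000 / (2 * 3118)
nu = 990.0 / 6236
nu = 0.1588 mol/L

0.1588 mol/L


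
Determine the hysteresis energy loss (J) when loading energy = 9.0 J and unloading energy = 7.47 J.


Hysteresis loss = loading - unloading
= 9.0 - 7.47
= 1.53 J

1.53 J


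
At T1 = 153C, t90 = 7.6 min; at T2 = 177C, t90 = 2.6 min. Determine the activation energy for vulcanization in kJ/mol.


T1 = 426.15 K, T2 = 450.15 K
1/T1 - 1/T2 = 1.2511e-04
ln(t1/t2) = ln(7.6/2.6) = 1.0726
Ea = 8.314 * 1.0726 / 1.2511e-04 = 71280.5791 J/mol
Ea = 71.28 kJ/mol

71.28 kJ/mol


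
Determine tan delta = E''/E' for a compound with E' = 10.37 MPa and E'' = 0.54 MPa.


tan delta = E'' / E'
= 0.54 / 10.37
= 0.0521

tan delta = 0.0521


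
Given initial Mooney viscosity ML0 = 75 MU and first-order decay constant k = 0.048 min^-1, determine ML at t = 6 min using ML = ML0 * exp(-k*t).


ML = ML0 * exp(-k * t)
ML = 75 * exp(-0.048 * 6)
ML = 75 * 0.7498
ML = 56.23 MU

56.23 MU


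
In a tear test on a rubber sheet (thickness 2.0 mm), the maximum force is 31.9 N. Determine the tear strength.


Tear strength = force / thickness
= 31.9 / 2.0
= 15.95 N/mm

15.95 N/mm


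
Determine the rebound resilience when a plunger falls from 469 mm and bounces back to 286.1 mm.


Resilience = h_rebound / h_drop * 100
= 286.1 / 469 * 100
= 61.0%

61.0%


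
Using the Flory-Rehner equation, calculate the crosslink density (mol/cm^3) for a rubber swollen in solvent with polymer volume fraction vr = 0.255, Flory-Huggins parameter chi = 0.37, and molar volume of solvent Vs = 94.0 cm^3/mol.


ln(1 - vr) = ln(1 - 0.255) = -0.2944
Numerator = -((-0.2944) + 0.255 + 0.37 * 0.255^2) = 0.0153
Denominator = 94.0 * (0.255^(1/3) - 0.255/2) = 47.6235
nu = 0.0153 / 47.6235 = 3.2152e-04 mol/cm^3

3.2152e-04 mol/cm^3


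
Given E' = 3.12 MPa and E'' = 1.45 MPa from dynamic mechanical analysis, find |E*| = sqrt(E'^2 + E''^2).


|E*| = sqrt(E'^2 + E''^2)
= sqrt(3.12^2 + 1.45^2)
= sqrt(9.7344 + 2.1025)
= 3.44 MPa

3.44 MPa


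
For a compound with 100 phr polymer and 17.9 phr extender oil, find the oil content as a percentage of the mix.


Oil % = oil / (100 + oil) * 100
= 17.9 / (100 + 17.9) * 100
= 17.9 / 117.9 * 100
= 15.18%

15.18%


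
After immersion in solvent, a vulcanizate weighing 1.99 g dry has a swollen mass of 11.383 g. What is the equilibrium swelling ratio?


Q = W_swollen / W_dry
Q = 11.383 / 1.99
Q = 5.72

Q = 5.72


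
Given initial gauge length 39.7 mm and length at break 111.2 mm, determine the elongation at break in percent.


Elongation = (Lf - L0) / L0 * 100
= (111.2 - 39.7) / 39.7 * 100
= 71.5 / 39.7 * 100
= 180.1%

180.1%


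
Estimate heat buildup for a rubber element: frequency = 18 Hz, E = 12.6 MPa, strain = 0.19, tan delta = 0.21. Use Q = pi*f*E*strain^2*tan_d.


Q = pi * f * E * strain^2 * tan_d
= pi * 18 * 12.6 * 0.19^2 * 0.21
= pi * 18 * 12.6 * 0.0361 * 0.21
= 5.4016

Q = 5.4016


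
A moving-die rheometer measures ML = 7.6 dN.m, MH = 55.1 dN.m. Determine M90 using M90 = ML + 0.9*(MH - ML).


M90 = ML + 0.9 * (MH - ML)
M90 = 7.6 + 0.9 * (55.1 - 7.6)
M90 = 7.6 + 0.9 * 47.5
M90 = 50.35 dN.m

50.35 dN.m


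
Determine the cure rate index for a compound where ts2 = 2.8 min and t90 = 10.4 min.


CRI = 100 / (t90 - ts2)
= 100 / (10.4 - 2.8)
= 100 / 7.6
= 13.16 min^-1

13.16 min^-1


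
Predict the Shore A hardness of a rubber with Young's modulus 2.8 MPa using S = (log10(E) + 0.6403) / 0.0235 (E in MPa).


log10(E) = 0.0235*S - 0.6403  =>  S = (log10(E) + 0.6403) / 0.0235
log10(2.8) = 0.447158
S = (0.447158 + 0.6403) / 0.0235 = 1.087458 / 0.0235
S = 46.3

Shore A = 46.3


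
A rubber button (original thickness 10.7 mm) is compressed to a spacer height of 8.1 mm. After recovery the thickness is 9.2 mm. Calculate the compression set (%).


CS = (t0 - recovered) / (t0 - ts) * 100
= (10.7 - 9.2) / (10.7 - 8.1) * 100
= 1.5 / 2.6 * 100
= 57.7%

57.7%


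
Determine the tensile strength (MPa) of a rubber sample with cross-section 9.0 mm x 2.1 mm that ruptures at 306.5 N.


Area = width * thickness = 9.0 * 2.1 = 18.9 mm^2
TS = force / area = 306.5 / 18.9 = 16.22 MPa

16.22 MPa


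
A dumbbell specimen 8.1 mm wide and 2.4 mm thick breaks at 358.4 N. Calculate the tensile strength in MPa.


Area = width * thickness = 8.1 * 2.4 = 19.44 mm^2
TS = force / area = 358.4 / 19.44 = 18.44 MPa

18.44 MPa


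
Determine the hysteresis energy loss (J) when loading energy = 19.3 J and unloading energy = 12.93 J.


Hysteresis loss = loading - unloading
= 19.3 - 12.93
= 6.37 J

6.37 J


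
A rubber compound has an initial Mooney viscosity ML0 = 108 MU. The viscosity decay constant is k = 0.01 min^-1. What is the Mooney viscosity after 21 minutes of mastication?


ML = ML0 * exp(-k * t)
ML = 108 * exp(-0.01 * 21)
ML = 108 * 0.8106
ML = 87.54 MU

87.54 MU


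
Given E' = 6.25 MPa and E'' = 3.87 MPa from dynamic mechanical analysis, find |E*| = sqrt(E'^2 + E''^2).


|E*| = sqrt(E'^2 + E''^2)
= sqrt(6.25^2 + 3.87^2)
= sqrt(39.0625 + 14.9769)
= 7.351 MPa

7.351 MPa


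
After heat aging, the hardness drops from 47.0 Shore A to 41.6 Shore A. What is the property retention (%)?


Retention = aged / original * 100
= 41.6 / 47.0 * 100
= 88.5%

88.5%


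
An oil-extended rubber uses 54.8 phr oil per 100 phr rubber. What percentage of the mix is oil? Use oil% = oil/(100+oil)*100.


Oil % = oil / (100 + oil) * 100
= 54.8 / (100 + 54.8) * 100
= 54.8 / 154.8 * 100
= 35.4%

35.4%


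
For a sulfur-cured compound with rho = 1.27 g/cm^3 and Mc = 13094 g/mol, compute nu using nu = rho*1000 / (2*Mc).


nu = rho * 1000 / (2 * Mc)
nu = 1.27 * 1000 / (2 * 13094)
nu = 1270.0 / 26188
nu = 0.0485 mol/L

0.0485 mol/L


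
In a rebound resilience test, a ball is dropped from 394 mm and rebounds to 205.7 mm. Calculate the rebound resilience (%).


Resilience = h_rebound / h_drop * 100
= 205.7 / 394 * 100
= 52.2%

52.2%


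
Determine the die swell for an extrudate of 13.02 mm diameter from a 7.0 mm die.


Die swell ratio = D_extrudate / D_die
= 13.02 / 7.0
= 1.86

Die swell = 1.86


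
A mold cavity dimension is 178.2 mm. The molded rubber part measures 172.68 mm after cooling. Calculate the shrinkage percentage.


Shrinkage = (mold - part) / mold * 100
= (178.2 - 172.68) / 178.2 * 100
= 5.52 / 178.2 * 100
= 3.1%

3.1%
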